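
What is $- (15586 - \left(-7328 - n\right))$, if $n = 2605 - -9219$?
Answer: $-34738$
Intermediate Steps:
$n = 11824$ ($n = 2605 + 9219 = 11824$)
$- (15586 - \left(-7328 - n\right)) = - (15586 - \left(-7328 - 11824\right)) = - (15586 - -19152) = - (15586 + 19152) = \left(-1\right) 34738 = -34738$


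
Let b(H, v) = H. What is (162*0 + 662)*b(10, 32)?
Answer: 6620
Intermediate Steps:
(162*0 + 662)*b(10, 32) = (162*0 + 662)*10 = (0 + 662)*10 = 662*10 = 6620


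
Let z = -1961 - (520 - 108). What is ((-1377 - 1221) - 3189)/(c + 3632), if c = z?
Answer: -5787/1259 ≈ -4.5965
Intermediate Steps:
z = -2373 (z = -1961 - 1*412 = -1961 - 412 = -2373)
c = -2373
((-1377 - 1221) - 3189)/(c + 3632) = ((-1377 - 1221) - 3189)/(-2373 + 3632) = (-2598 - 3189)/1259 = -5787*1/1259 = -5787/1259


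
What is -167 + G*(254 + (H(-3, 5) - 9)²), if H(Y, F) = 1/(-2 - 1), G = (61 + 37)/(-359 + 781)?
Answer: -166703/1899 ≈ -87.785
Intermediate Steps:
G = 49/211 (G = 98/422 = 98*(1/422) = 49/211 ≈ 0.23223)
H(Y, F) = -⅓ (H(Y, F) = 1/(-3) = -⅓)
-167 + G*(254 + (H(-3, 5) - 9)²) = -167 + 49*(254 + (-⅓ - 9)²)/211 = -167 + 49*(254 + (-28/3)²)/211 = -167 + 49*(254 + 784/9)/211 = -167 + (49/211)*(3070/9) = -167 + 150430/1899 = -166703/1899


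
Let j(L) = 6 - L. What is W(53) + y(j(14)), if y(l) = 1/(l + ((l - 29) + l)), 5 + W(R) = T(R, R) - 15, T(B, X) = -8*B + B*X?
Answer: 125344/53 ≈ 2365.0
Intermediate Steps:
W(R) = -20 + R*(-8 + R) (W(R) = -5 + (R*(-8 + R) - 15) = -5 + (-15 + R*(-8 + R)) = -20 + R*(-8 + R))
y(l) = 1/(-29 + 3*l) (y(l) = 1/(l + ((-29 + l) + l)) = 1/(l + (-29 + 2*l)) = 1/(-29 + 3*l))
W(53) + y(j(14)) = (-20 + 53*(-8 + 53)) + 1/(-29 + 3*(6 - 1*14)) = (-20 + 53*45) + 1/(-29 + 3*(6 - 14)) = (-20 + 2385) + 1/(-29 + 3*(-8)) = 2365 + 1/(-29 - 24) = 2365 + 1/(-53) = 2365 - 1/53 = 125344/53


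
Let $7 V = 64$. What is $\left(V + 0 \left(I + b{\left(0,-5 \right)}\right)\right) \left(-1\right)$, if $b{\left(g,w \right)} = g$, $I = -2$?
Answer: $- \frac{64}{7} \approx -9.1429$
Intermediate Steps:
$V = \frac{64}{7}$ ($V = \frac{1}{7} \cdot 64 = \frac{64}{7} \approx 9.1429$)
$\left(V + 0 \left(I + b{\left(0,-5 \right)}\right)\right) \left(-1\right) = \left(\frac{64}{7} + 0 \left(-2 + 0\right)\right) \left(-1\right) = \left(\frac{64}{7} + 0 \left(-2\right)\right) \left(-1\right) = \left(\frac{64}{7} + 0\right) \left(-1\right) = \frac{64}{7} \left(-1\right) = - \frac{64}{7}$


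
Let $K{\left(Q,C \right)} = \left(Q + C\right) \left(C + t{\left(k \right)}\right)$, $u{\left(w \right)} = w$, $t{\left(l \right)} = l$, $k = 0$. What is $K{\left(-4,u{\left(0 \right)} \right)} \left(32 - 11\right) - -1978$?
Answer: $1978$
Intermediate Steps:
$K{\left(Q,C \right)} = C \left(C + Q\right)$ ($K{\left(Q,C \right)} = \left(Q + C\right) \left(C + 0\right) = \left(C + Q\right) C = C \left(C + Q\right)$)
$K{\left(-4,u{\left(0 \right)} \right)} \left(32 - 11\right) - -1978 = 0 \left(0 - 4\right) \left(32 - 11\right) - -1978 = 0 \left(-4\right) 21 + 1978 = 0 \cdot 21 + 1978 = 0 + 1978 = 1978$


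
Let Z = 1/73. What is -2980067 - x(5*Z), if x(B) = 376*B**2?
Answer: -15880786443/5329 ≈ -2.9801e+6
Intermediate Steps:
Z = 1/73 ≈ 0.013699
-2980067 - x(5*Z) = -2980067 - 376*(5*(1/73))**2 = -2980067 - 376*(5/73)**2 = -2980067 - 376*25/5329 = -2980067 - 1*9400/5329 = -2980067 - 9400/5329 = -15880786443/5329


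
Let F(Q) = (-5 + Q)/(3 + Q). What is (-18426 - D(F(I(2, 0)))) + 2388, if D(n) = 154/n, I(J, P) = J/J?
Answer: -15884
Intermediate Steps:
I(J, P) = 1
F(Q) = (-5 + Q)/(3 + Q)
(-18426 - D(F(I(2, 0)))) + 2388 = (-18426 - 154/((-5 + 1)/(3 + 1))) + 2388 = (-18426 - 154/(-4/4)) + 2388 = (-18426 - 154/((1/4)*(-4))) + 2388 = (-18426 - 154/(-1)) + 2388 = (-18426 - 154*(-1)) + 2388 = (-18426 - 1*(-154)) + 2388 = (-18426 + 154) + 2388 = -18272 + 2388 = -15884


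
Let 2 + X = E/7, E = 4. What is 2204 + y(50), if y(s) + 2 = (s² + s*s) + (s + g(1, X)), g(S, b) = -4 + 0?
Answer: 7248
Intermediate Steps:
X = -10/7 (X = -2 + 4/7 = -10/7 ≈ -1.4286)
g(S, b) = -4
y(s) = -6 + s + 2*s² (y(s) = -2 + ((s² + s*s) + (s - 4)) = -2 + ((s² + s²) + (-4 + s)) = -2 + (2*s² + (-4 + s)) = -2 + (-4 + s + 2*s²) = -6 + s + 2*s²)
2204 + y(50) = 2204 + (-6 + 50 + 2*50²) = 2204 + (-6 + 50 + 2*2500) = 2204 + (-6 + 50 + 5000) = 2204 + 5044 = 7248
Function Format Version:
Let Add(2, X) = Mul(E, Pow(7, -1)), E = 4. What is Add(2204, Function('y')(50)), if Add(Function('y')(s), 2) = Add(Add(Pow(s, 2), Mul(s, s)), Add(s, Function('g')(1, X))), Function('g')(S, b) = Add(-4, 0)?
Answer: 7248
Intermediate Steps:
X = Rational(-10, 7) (X = Add(-2, Mul(4, Pow(7, -1))) = Add(-2, Mul(4, Rational(1, 7))) = Add(-2, Rational(4, 7)) = Rational(-10, 7) ≈ -1.4286)
Function('g')(S, b) = -4
Function('y')(s) = Add(-6, s, Mul(2, Pow(s, 2))) (Function('y')(s) = Add(-2, Add(Add(Pow(s, 2), Mul(s, s)), Add(s, -4))) = Add(-2, Add(Add(Pow(s, 2), Pow(s, 2)), Add(-4, s))) = Add(-2, Add(Mul(2, Pow(s, 2)), Add(-4, s))) = Add(-2, Add(-4, s, Mul(2, Pow(s, 2)))) = Add(-6, s, Mul(2, Pow(s, 2))))
Add(2204, Function('y')(50)) = Add(2204, Add(-6, 50, Mul(2, Pow(50, 2)))) = Add(2204, Add(-6, 50, Mul(2, 2500))) = Add(2204, Add(-6, 50, 5000)) = Add(2204, 5044) = 7248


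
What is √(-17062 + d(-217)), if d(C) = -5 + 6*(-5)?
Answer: I*√17097 ≈ 130.76*I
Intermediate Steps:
d(C) = -35 (d(C) = -5 - 30 = -35)
√(-17062 + d(-217)) = √(-17062 - 35) = √(-17097) = I*√17097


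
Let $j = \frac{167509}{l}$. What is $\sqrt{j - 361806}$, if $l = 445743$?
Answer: $\frac{i \sqrt{887481600892547}}{49527} \approx 601.5 i$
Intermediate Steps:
$j = \frac{167509}{445743} \approx 0.3758$
$\sqrt{j - 361806} = \sqrt{\frac{167509}{445743} - 361806} = \sqrt{- \frac{161272324349}{445743}} = \frac{i \sqrt{887481600892547}}{49527}$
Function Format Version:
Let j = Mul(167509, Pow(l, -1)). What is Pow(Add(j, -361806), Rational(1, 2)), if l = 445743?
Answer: Mul(Rational(1, 49527), I, Pow(887481600892547, Rational(1, 2))) ≈ Mul(601.50, I)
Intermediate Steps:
j = Rational(167509, 445743) (j = Mul(167509, Pow(445743, -1)) = Mul(167509, Rational(1, 445743)) = Rational(167509, 445743) ≈ 0.37580)
Pow(Add(j, -361806), Rational(1, 2)) = Pow(Add(Rational(167509, 445743), -361806), Rational(1, 2)) = Pow(Rational(-161272324349, 445743), Rational(1, 2)) = Mul(Rational(1, 49527), I, Pow(887481600892547, Rational(1, 2)))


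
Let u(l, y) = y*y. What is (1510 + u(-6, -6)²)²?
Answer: 7873636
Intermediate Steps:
u(l, y) = y²
(1510 + u(-6, -6)²)² = (1510 + ((-6)²)²)² = (1510 + 36²)² = (1510 + 1296)² = 2806² = 7873636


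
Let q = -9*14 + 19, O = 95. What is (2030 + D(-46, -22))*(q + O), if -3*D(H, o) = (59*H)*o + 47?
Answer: 214660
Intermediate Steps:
D(H, o) = -47/3 - 59*H*o/3 (D(H, o) = -((59*H)*o + 47)/3 = -(59*H*o + 47)/3 = -(47 + 59*H*o)/3 = -47/3 - 59*H*o/3)
q = -107 (q = -126 + 19 = -107)
(2030 + D(-46, -22))*(q + O) = (2030 + (-47/3 - 59/3*(-46)*(-22)))*(-107 + 95) = (2030 + (-47/3 - 59708/3))*(-12) = (2030 - 59755/3)*(-12) = -53665/3*(-12) = 214660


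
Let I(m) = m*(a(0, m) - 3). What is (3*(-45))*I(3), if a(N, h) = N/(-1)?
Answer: 1215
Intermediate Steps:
a(N, h) = -N (a(N, h) = N*(-1) = -N)
I(m) = -3*m (I(m) = m*(-1*0 - 3) = m*(0 - 3) = m*(-3) = -3*m)
(3*(-45))*I(3) = (3*(-45))*(-3*3) = -135*(-9) = 1215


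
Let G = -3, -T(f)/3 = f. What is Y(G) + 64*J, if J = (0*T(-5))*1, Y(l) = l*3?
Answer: -9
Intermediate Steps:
T(f) = -3*f
Y(l) = 3*l
J = 0 (J = (0*(-3*(-5)))*1 = (0*15)*1 = 0*1 = 0)
Y(G) + 64*J = 3*(-3) + 64*0 = -9 + 0 = -9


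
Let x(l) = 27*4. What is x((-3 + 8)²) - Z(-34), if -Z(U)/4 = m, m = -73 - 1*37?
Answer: -332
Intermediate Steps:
m = -110 (m = -73 - 37 = -110)
Z(U) = 440 (Z(U) = -4*(-110) = 440)
x(l) = 108
x((-3 + 8)²) - Z(-34) = 108 - 1*440 = 108 - 440 = -332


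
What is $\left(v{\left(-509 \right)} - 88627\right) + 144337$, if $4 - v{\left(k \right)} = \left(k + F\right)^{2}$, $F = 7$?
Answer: $-196290$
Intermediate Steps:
$v{\left(k \right)} = 4 - \left(7 + k\right)^{2}$ ($v{\left(k \right)} = 4 - \left(k + 7\right)^{2} = 4 - \left(7 + k\right)^{2}$)
$\left(v{\left(-509 \right)} - 88627\right) + 144337 = \left(\left(4 - \left(7 - 509\right)^{2}\right) - 88627\right) + 144337 = \left(\left(4 - \left(-502\right)^{2}\right) - 88627\right) + 144337 = \left(\left(4 - 252004\right) - 88627\right) + 144337 = \left(-252000 - 88627\right) + 144337 = -340627 + 144337 = -196290$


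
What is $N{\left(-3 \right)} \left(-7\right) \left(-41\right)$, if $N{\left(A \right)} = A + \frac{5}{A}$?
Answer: $- \frac{4018}{3} \approx -1339.3$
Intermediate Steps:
$N{\left(-3 \right)} \left(-7\right) \left(-41\right) = \left(-3 + \frac{5}{-3}\right) \left(-7\right) \left(-41\right) = \left(-3 + 5 \left(- \frac{1}{3}\right)\right) \left(-7\right) \left(-41\right) = \left(-3 - \frac{5}{3}\right) \left(-7\right) \left(-41\right) = \left(- \frac{14}{3}\right) \left(-7\right) \left(-41\right) = \frac{98}{3} \left(-41\right) = - \frac{4018}{3}$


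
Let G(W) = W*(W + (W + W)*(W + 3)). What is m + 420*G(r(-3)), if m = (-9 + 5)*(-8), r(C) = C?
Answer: 3812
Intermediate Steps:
m = 32 (m = -4*(-8) = 32)
G(W) = W*(W + 2*W*(3 + W)) (G(W) = W*(W + (2*W)*(3 + W)) = W*(W + 2*W*(3 + W)))
m + 420*G(r(-3)) = 32 + 420*((-3)²*(7 + 2*(-3))) = 32 + 420*(9*(7 - 6)) = 32 + 420*(9*1) = 32 + 420*9 = 32 + 3780 = 3812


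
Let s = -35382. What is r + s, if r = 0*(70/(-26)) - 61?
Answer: -35443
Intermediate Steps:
r = -61 (r = 0*(70*(-1/26)) - 61 = 0*(-35/13) - 61 = 0 - 61 = -61)
r + s = -61 - 35382 = -35443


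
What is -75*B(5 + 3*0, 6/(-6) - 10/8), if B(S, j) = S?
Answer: -375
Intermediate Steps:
-75*B(5 + 3*0, 6/(-6) - 10/8) = -75*(5 + 3*0) = -75*(5 + 0) = -75*5 = -375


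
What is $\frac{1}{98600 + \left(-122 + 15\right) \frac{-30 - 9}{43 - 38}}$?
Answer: $\frac{5}{497173} \approx 1.0057 \cdot 10^{-5}$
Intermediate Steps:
$\frac{1}{98600 + \left(-122 + 15\right) \frac{-30 - 9}{43 - 38}} = \frac{1}{98600 - 107 \left(- \frac{39}{5}\right)} = \frac{1}{98600 - 107 \left(\left(-39\right) \frac{1}{5}\right)} = \frac{1}{98600 - - \frac{4173}{5}} = \frac{1}{98600 + \frac{4173}{5}} = \frac{1}{\frac{497173}{5}} = \frac{5}{497173}$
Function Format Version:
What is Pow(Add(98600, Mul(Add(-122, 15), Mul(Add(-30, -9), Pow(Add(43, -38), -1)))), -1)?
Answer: Rational(5, 497173) ≈ 1.0057e-5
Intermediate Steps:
Pow(Add(98600, Mul(Add(-122, 15), Mul(Add(-30, -9), Pow(Add(43, -38), -1)))), -1) = Pow(Add(98600, Mul(-107, Mul(-39, Pow(5, -1)))), -1) = Pow(Add(98600, Mul(-107, Mul(-39, Rational(1, 5)))), -1) = Pow(Add(98600, Mul(-107, Rational(-39, 5))), -1) = Pow(Add(98600, Rational(4173, 5)), -1) = Pow(Rational(497173, 5), -1) = Rational(5, 497173)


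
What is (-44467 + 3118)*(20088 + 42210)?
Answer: -2575960002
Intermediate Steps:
(-44467 + 3118)*(20088 + 42210) = -41349*62298 = -2575960002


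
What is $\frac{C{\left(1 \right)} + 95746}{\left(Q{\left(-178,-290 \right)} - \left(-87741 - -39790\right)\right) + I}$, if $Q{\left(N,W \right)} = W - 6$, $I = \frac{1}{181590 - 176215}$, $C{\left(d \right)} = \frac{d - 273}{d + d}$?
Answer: $\frac{256951875}{128072813} \approx 2.0063$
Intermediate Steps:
$C{\left(d \right)} = \frac{-273 + d}{2 d}$
$I = \frac{1}{5375} \approx 0.00018605$
$Q{\left(N,W \right)} = -6 + W$
$\frac{C{\left(1 \right)} + 95746}{\left(Q{\left(-178,-290 \right)} - \left(-87741 - -39790\right)\right) + I} = \frac{\frac{-273 + 1}{2 \cdot 1} + 95746}{\left(\left(-6 - 290\right) - \left(-87741 - -39790\right)\right) + \frac{1}{5375}} = \frac{\frac{1}{2} \cdot 1 \left(-272\right) + 95746}{\left(-296 - \left(-87741 + 39790\right)\right) + \frac{1}{5375}} = \frac{-136 + 95746}{\left(-296 - -47951\right) + \frac{1}{5375}} = \frac{95610}{\left(-296 + 47951\right) + \frac{1}{5375}} = \frac{95610}{47655 + \frac{1}{5375}} = \frac{95610}{\frac{256145626}{5375}} = 95610 \cdot \frac{5375}{256145626} = \frac{256951875}{128072813}$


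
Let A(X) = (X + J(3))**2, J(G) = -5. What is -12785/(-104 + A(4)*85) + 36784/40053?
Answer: 512776501/761007 ≈ 673.81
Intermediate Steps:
A(X) = (-5 + X)**2 (A(X) = (X - 5)**2 = (-5 + X)**2)
-12785/(-104 + A(4)*85) + 36784/40053 = -12785/(-104 + (-5 + 4)**2*85) + 36784/40053 = -12785/(-104 + (-1)**2*85) + 36784*(1/40053) = -12785/(-104 + 1*85) + 36784/40053 = -12785/(-104 + 85) + 36784/40053 = -12785/(-19) + 36784/40053 = -12785*(-1/19) + 36784/40053 = 12785/19 + 36784/40053 = 512776501/761007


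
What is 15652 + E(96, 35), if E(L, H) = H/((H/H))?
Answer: 15687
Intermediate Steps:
E(L, H) = H (E(L, H) = H/1 = H*1 = H)
15652 + E(96, 35) = 15652 + 35 = 15687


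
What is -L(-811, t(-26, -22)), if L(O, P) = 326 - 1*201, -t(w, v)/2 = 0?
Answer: -125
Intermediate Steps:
t(w, v) = 0 (t(w, v) = -2*0 = 0)
L(O, P) = 125 (L(O, P) = 326 - 201 = 125)
-L(-811, t(-26, -22)) = -1*125 = -125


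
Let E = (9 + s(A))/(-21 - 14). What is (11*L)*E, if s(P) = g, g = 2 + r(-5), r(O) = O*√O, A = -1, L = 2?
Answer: -242/35 + 22*I*√5/7 ≈ -6.9143 + 7.0276*I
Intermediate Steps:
r(O) = O^(3/2)
g = 2 - 5*I*√5 (g = 2 + (-5)^(3/2) = 2 - 5*I*√5 ≈ 2.0 - 11.18*I)
s(P) = 2 - 5*I*√5
E = -11/35 + I*√5/7 (E = (9 + (2 - 5*I*√5))/(-21 - 14) = (11 - 5*I*√5)/(-35) = (11 - 5*I*√5)*(-1/35) = -11/35 + I*√5/7 ≈ -0.31429 + 0.31944*I)
(11*L)*E = (11*2)*(-11/35 + I*√5/7) = 22*(-11/35 + I*√5/7) = -242/35 + 22*I*√5/7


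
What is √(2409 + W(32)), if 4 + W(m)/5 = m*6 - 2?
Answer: 3*√371 ≈ 57.784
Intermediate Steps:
W(m) = -30 + 30*m (W(m) = -20 + 5*(m*6 - 2) = -20 + 5*(6*m - 2) = -20 + 5*(-2 + 6*m) = -20 + (-10 + 30*m) = -30 + 30*m)
√(2409 + W(32)) = √(2409 + (-30 + 30*32)) = √(2409 + (-30 + 960)) = √(2409 + 930) = √3339 = 3*√371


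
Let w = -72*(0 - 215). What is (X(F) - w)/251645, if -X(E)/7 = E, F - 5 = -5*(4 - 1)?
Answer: -3082/50329 ≈ -0.061237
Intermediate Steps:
F = -10 (F = 5 - 5*(4 - 1) = 5 - 5*3 = 5 - 15 = -10)
X(E) = -7*E
w = 15480 (w = -72*(-215) = 15480)
(X(F) - w)/251645 = (-7*(-10) - 1*15480)/251645 = (70 - 15480)*(1/251645) = -15410*1/251645 = -3082/50329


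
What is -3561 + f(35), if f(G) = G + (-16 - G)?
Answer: -3577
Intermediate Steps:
f(G) = -16
-3561 + f(35) = -3561 - 16 = -3577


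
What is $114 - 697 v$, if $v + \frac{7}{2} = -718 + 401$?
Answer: $\frac{447005}{2} \approx 2.235 \cdot 10^{5}$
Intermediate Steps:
$v = - \frac{641}{2}$ ($v = - \frac{7}{2} + \left(-718 + 401\right) = - \frac{7}{2} - 317 = - \frac{641}{2} \approx -320.5$)
$114 - 697 v = 114 - - \frac{446777}{2} = 114 + \frac{446777}{2} = \frac{447005}{2}$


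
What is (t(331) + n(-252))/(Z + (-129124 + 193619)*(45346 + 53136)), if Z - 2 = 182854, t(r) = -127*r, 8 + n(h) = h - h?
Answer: -42045/6351779446 ≈ -6.6194e-6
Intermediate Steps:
n(h) = -8 (n(h) = -8 + (h - h) = -8 + 0 = -8)
Z = 182856 (Z = 2 + 182854 = 182856)
(t(331) + n(-252))/(Z + (-129124 + 193619)*(45346 + 53136)) = (-127*331 - 8)/(182856 + (-129124 + 193619)*(45346 + 53136)) = (-42037 - 8)/(182856 + 64495*98482) = -42045/(182856 + 6351596590) = -42045/6351779446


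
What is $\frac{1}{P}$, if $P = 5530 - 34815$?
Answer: $- \frac{1}{29285} \approx -3.4147 \cdot 10^{-5}$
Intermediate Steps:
$P = -29285$
$\frac{1}{P} = \frac{1}{-29285} = - \frac{1}{29285}$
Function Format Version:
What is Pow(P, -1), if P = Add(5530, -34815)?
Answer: Rational(-1, 29285) ≈ -3.4147e-5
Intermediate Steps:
P = -29285
Pow(P, -1) = Pow(-29285, -1) = Rational(-1, 29285)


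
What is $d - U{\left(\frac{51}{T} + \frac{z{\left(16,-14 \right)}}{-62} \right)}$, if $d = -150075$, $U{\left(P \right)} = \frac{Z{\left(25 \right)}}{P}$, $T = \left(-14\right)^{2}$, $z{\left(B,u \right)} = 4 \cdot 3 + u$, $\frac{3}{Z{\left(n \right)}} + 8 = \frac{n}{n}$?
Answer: $- \frac{266680671}{1777} \approx -1.5007 \cdot 10^{5}$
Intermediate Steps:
$Z{\left(n \right)} = - \frac{3}{7}$ ($Z{\left(n \right)} = \frac{3}{-8 + \frac{n}{n}} = \frac{3}{-8 + 1} = \frac{3}{-7} = 3 \left(- \frac{1}{7}\right) = - \frac{3}{7}$)
$z{\left(B,u \right)} = 12 + u$
$T = 196$
$U{\left(P \right)} = - \frac{3}{7 P}$
$d - U{\left(\frac{51}{T} + \frac{z{\left(16,-14 \right)}}{-62} \right)} = -150075 - - \frac{3}{7 \left(\frac{51}{196} + \frac{12 - 14}{-62}\right)} = -150075 - - \frac{3}{7 \left(51 \cdot \frac{1}{196} - - \frac{1}{31}\right)} = -150075 - - \frac{3}{7 \left(\frac{51}{196} + \frac{1}{31}\right)} = -150075 - - \frac{3}{7 \cdot \frac{1777}{6076}} = -150075 - \left(- \frac{3}{7}\right) \frac{6076}{1777} = -150075 - - \frac{2604}{1777} = -150075 + \frac{2604}{1777} = - \frac{266680671}{1777}$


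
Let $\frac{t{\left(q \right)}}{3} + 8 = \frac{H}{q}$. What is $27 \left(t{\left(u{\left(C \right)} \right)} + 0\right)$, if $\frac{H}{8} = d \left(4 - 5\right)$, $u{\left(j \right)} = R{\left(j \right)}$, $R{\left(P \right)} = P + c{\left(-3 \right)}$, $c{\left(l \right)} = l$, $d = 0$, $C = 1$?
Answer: $-648$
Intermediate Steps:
$R{\left(P \right)} = -3 + P$ ($R{\left(P \right)} = P - 3 = -3 + P$)
$u{\left(j \right)} = -3 + j$
$H = 0$ ($H = 8 \cdot 0 \left(4 - 5\right) = 8 \cdot 0 \left(-1\right) = 8 \cdot 0 = 0$)
$t{\left(q \right)} = -24$ ($t{\left(q \right)} = -24 + 3 \frac{0}{q} = -24 + 3 \cdot 0 = -24 + 0 = -24$)
$27 \left(t{\left(u{\left(C \right)} \right)} + 0\right) = 27 \left(-24 + 0\right) = 27 \left(-24\right) = -648$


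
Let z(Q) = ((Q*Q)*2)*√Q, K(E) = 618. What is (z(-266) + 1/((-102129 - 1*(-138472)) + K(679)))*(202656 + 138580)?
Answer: 341236/36961 + 48288988832*I*√266 ≈ 9.2323 + 7.8757e+11*I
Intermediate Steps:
z(Q) = 2*Q^(5/2) (z(Q) = (Q²*2)*√Q = (2*Q²)*√Q = 2*Q^(5/2))
(z(-266) + 1/((-102129 - 1*(-138472)) + K(679)))*(202656 + 138580) = (2*(-266)^(5/2) + 1/((-102129 - 1*(-138472)) + 618))*(202656 + 138580) = (2*(70756*I*√266) + 1/((-102129 + 138472) + 618))*341236 = (141512*I*√266 + 1/(36343 + 618))*341236 = (141512*I*√266 + 1/36961)*341236 = (1/36961 + 141512*I*√266)*341236 = 341236/36961 + 48288988832*I*√266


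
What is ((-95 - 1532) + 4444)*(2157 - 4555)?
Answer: -6755166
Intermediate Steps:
((-95 - 1532) + 4444)*(2157 - 4555) = (-1627 + 4444)*(-2398) = 2817*(-2398) = -6755166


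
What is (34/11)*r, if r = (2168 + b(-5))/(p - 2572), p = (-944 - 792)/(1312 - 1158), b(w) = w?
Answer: -12257/4736 ≈ -2.5881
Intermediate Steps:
p = -124/11 (p = -1736/154 = -1736*1/154 = -124/11 ≈ -11.273)
r = -7931/9472 (r = (2168 - 5)/(-124/11 - 2572) = 2163/(-28416/11) = 2163*(-11/28416) = -7931/9472 ≈ -0.83731)
(34/11)*r = (34/11)*(-7931/9472) = -12257/4736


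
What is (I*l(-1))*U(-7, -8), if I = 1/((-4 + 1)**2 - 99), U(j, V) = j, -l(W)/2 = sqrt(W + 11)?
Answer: -7*sqrt(10)/45 ≈ -0.49191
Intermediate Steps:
l(W) = -2*sqrt(11 + W) (l(W) = -2*sqrt(W + 11) = -2*sqrt(11 + W))
I = -1/90 (I = 1/((-3)**2 - 99) = 1/(9 - 99) = 1/(-90) = -1/90 ≈ -0.011111)
(I*l(-1))*U(-7, -8) = -(-1)*sqrt(11 - 1)/45*(-7) = -(-1)*sqrt(10)/45*(-7) = (sqrt(10)/45)*(-7) = -7*sqrt(10)/45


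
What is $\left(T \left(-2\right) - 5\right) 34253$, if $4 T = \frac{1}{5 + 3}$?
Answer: $- \frac{2774493}{16} \approx -1.7341 \cdot 10^{5}$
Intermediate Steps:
$T = \frac{1}{32}$ ($T = \frac{1}{4 \left(5 + 3\right)} = \frac{1}{4 \cdot 8} = \frac{1}{4} \cdot \frac{1}{8} = \frac{1}{32} \approx 0.03125$)
$\left(T \left(-2\right) - 5\right) 34253 = \left(\frac{1}{32} \left(-2\right) - 5\right) 34253 = \left(- \frac{1}{16} - 5\right) 34253 = \left(- \frac{81}{16}\right) 34253 = - \frac{2774493}{16}$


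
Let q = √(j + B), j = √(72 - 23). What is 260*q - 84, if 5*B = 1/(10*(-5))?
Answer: -84 + 26*√17490/5 ≈ 603.70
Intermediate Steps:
j = 7 (j = √49 = 7)
B = -1/250 (B = 1/(5*((10*(-5)))) = (⅕)/(-50) = (⅕)*(-1/50) = -1/250 ≈ -0.0040000)
q = √17490/50 (q = √(7 - 1/250) = √(1749/250) = √17490/50 ≈ 2.6450)
260*q - 84 = 260*(√17490/50) - 84 = 26*√17490/5 - 84 = -84 + 26*√17490/5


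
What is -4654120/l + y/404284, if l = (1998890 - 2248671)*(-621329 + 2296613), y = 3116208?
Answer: 81499495971186082/10573393908803271 ≈ 7.7080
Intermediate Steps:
l = -418454112804 (l = -249781*1675284 = -418454112804)
-4654120/l + y/404284 = -4654120/(-418454112804) + 3116208/404284 = -4654120*(-1/418454112804) + 3116208*(1/404284) = 1163530/104613528201 + 779052/101071 = 81499495971186082/10573393908803271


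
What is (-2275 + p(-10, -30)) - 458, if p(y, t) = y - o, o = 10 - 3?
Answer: -2750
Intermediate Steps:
o = 7
p(y, t) = -7 + y (p(y, t) = y - 1*7 = y - 7 = -7 + y)
(-2275 + p(-10, -30)) - 458 = (-2275 + (-7 - 10)) - 458 = (-2275 - 17) - 458 = -2292 - 458 = -2750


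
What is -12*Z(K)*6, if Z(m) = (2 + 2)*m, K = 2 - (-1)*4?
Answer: -1728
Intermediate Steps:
K = 6 (K = 2 - 1*(-4) = 2 + 4 = 6)
Z(m) = 4*m
-12*Z(K)*6 = -48*6*6 = -12*24*6 = -288*6 = -1728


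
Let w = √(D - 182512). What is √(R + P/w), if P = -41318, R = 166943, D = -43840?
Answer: √(133646291437148 + 584525746*I*√14147)/28294 ≈ 408.59 + 0.10628*I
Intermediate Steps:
w = 4*I*√14147 (w = √(-43840 - 182512) = √(-226352) = 4*I*√14147 ≈ 475.76*I)
√(R + P/w) = √(166943 - 41318*(-I*√14147/56588)) = √(166943 - (-20659)*I*√14147/28294) = √(166943 + 20659*I*√14147/28294)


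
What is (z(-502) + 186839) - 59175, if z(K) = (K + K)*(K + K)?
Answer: 1135680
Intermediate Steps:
z(K) = 4*K² (z(K) = (2*K)*(2*K) = 4*K²)
(z(-502) + 186839) - 59175 = (4*(-502)² + 186839) - 59175 = (4*252004 + 186839) - 59175 = (1008016 + 186839) - 59175 = 1194855 - 59175 = 1135680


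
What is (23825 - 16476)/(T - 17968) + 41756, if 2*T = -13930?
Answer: 1041094999/24933 ≈ 41756.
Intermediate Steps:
T = -6965 (T = (½)*(-13930) = -6965)
(23825 - 16476)/(T - 17968) + 41756 = (23825 - 16476)/(-6965 - 17968) + 41756 = 7349/(-24933) + 41756 = 7349*(-1/24933) + 41756 = -7349/24933 + 41756 = 1041094999/24933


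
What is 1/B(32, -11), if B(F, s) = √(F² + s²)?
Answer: √1145/1145 ≈ 0.029553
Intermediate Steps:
1/B(32, -11) = 1/(√(32² + (-11)²)) = 1/(√(1024 + 121)) = 1/(√1145) = √1145/1145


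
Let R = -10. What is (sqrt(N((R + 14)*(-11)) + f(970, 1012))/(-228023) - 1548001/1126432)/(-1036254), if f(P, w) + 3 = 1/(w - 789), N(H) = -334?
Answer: 1548001/1167269665728 + 5*I*sqrt(74482)/17564204440922 ≈ 1.3262e-6 + 7.769e-11*I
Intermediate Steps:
f(P, w) = -3 + 1/(-789 + w) (f(P, w) = -3 + 1/(w - 789) = -3 + 1/(-789 + w))
(sqrt(N((R + 14)*(-11)) + f(970, 1012))/(-228023) - 1548001/1126432)/(-1036254) = (sqrt(-334 + (2368 - 3*1012)/(-789 + 1012))/(-228023) - 1548001/1126432)/(-1036254) = (sqrt(-334 + (2368 - 3036)/223)*(-1/228023) - 1548001*1/1126432)*(-1/1036254) = (sqrt(-334 + (1/223)*(-668))*(-1/228023) - 1548001/1126432)*(-1/1036254) = (sqrt(-334 - 668/223)*(-1/228023) - 1548001/1126432)*(-1/1036254) = (sqrt(-75150/223)*(-1/228023) - 1548001/1126432)*(-1/1036254) = ((15*I*sqrt(74482)/223)*(-1/228023) - 1548001/1126432)*(-1/1036254) = (-15*I*sqrt(74482)/50849129 - 1548001/1126432)*(-1/1036254) = (-1548001/1126432 - 15*I*sqrt(74482)/50849129)*(-1/1036254) = 1548001/1167269665728 + 5*I*sqrt(74482)/17564204440922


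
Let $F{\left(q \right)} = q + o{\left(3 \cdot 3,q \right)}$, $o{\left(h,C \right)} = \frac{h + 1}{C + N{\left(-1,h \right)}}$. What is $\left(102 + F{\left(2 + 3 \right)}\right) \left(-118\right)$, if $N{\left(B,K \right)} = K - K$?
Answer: $-12862$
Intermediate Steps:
$N{\left(B,K \right)} = 0$
$o{\left(h,C \right)} = \frac{1 + h}{C}$ ($o{\left(h,C \right)} = \frac{h + 1}{C + 0} = \frac{1 + h}{C}$)
$F{\left(q \right)} = q + \frac{10}{q}$ ($F{\left(q \right)} = q + \frac{1 + 3 \cdot 3}{q} = q + \frac{1 + 9}{q} = q + \frac{1}{q} 10 = q + \frac{10}{q}$)
$\left(102 + F{\left(2 + 3 \right)}\right) \left(-118\right) = \left(102 + \left(\left(2 + 3\right) + \frac{10}{2 + 3}\right)\right) \left(-118\right) = \left(102 + \left(5 + \frac{10}{5}\right)\right) \left(-118\right) = \left(102 + \left(5 + 10 \cdot \frac{1}{5}\right)\right) \left(-118\right) = \left(102 + \left(5 + 2\right)\right) \left(-118\right) = \left(102 + 7\right) \left(-118\right) = 109 \left(-118\right) = -12862$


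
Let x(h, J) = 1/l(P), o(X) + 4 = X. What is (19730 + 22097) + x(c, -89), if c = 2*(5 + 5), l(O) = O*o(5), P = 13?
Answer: 543752/13 ≈ 41827.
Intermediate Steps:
o(X) = -4 + X
l(O) = O (l(O) = O*(-4 + 5) = O*1 = O)
c = 20 (c = 2*10 = 20)
x(h, J) = 1/13
(19730 + 22097) + x(c, -89) = (19730 + 22097) + 1/13 = 41827 + 1/13 = 543752/13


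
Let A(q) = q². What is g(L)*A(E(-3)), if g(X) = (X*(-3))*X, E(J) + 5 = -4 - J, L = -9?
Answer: -8748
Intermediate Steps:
E(J) = -9 - J (E(J) = -5 + (-4 - J) = -9 - J)
g(X) = -3*X² (g(X) = (-3*X)*X = -3*X²)
g(L)*A(E(-3)) = (-3*(-9)²)*(-9 - 1*(-3))² = (-3*81)*(-9 + 3)² = -243*(-6)² = -243*36 = -8748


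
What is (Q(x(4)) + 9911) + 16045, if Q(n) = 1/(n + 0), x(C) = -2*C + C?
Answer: 103823/4 ≈ 25956.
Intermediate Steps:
x(C) = -C
Q(n) = 1/n
(Q(x(4)) + 9911) + 16045 = (1/(-1*4) + 9911) + 16045 = (1/(-4) + 9911) + 16045 = (-¼ + 9911) + 16045 = 39643/4 + 16045 = 103823/4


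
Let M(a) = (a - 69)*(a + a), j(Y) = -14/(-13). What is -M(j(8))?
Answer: 24724/169 ≈ 146.30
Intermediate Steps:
j(Y) = 14/13 (j(Y) = -14*(-1/13) = 14/13)
M(a) = 2*a*(-69 + a) (M(a) = (-69 + a)*(2*a) = 2*a*(-69 + a))
-M(j(8)) = -2*14*(-69 + 14/13)/13 = -2*14*(-883)/(13*13) = -1*(-24724/169) = 24724/169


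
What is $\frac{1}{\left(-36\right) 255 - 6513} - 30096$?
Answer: $- \frac{472296529}{15693} \approx -30096.0$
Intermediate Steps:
$\frac{1}{\left(-36\right) 255 - 6513} - 30096 = \frac{1}{-9180 - 6513} - 30096 = \frac{1}{-15693} - 30096 = - \frac{1}{15693} - 30096 = - \frac{472296529}{15693}$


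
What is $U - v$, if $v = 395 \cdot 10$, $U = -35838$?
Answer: $-39788$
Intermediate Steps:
$v = 3950$
$U - v = -35838 - 3950 = -39788$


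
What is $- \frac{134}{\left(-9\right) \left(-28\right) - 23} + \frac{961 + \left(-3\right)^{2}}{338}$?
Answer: $\frac{88419}{38701} \approx 2.2847$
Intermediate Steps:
$- \frac{134}{\left(-9\right) \left(-28\right) - 23} + \frac{961 + \left(-3\right)^{2}}{338} = - \frac{134}{252 - 23} + \left(961 + 9\right) \frac{1}{338} = - \frac{134}{229} + 970 \cdot \frac{1}{338} = \left(-134\right) \frac{1}{229} + \frac{485}{169} = - \frac{134}{229} + \frac{485}{169} = \frac{88419}{38701}$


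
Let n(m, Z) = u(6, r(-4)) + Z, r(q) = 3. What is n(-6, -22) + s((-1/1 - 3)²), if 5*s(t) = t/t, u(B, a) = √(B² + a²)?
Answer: -109/5 + 3*√5 ≈ -15.092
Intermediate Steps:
n(m, Z) = Z + 3*√5 (n(m, Z) = √(6² + 3²) + Z = √(36 + 9) + Z = √45 + Z = 3*√5 + Z = Z + 3*√5)
s(t) = ⅕ (s(t) = (t/t)/5 = (⅕)*1 = ⅕)
n(-6, -22) + s((-1/1 - 3)²) = (-22 + 3*√5) + ⅕ = -109/5 + 3*√5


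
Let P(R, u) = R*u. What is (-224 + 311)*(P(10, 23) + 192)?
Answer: 36714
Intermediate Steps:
(-224 + 311)*(P(10, 23) + 192) = (-224 + 311)*(10*23 + 192) = 87*(230 + 192) = 87*422 = 36714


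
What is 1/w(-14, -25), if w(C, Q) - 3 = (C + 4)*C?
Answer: 1/143 ≈ 0.0069930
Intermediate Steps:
w(C, Q) = 3 + C*(4 + C) (w(C, Q) = 3 + (C + 4)*C = 3 + (4 + C)*C = 3 + C*(4 + C))
1/w(-14, -25) = 1/(3 + (-14)**2 + 4*(-14)) = 1/(3 + 196 - 56) = 1/143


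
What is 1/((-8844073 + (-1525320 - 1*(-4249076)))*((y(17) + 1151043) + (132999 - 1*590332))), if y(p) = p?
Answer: -1/4245829151459 ≈ -2.3553e-13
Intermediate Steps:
1/((-8844073 + (-1525320 - 1*(-4249076)))*((y(17) + 1151043) + (132999 - 1*590332))) = 1/((-8844073 + (-1525320 - 1*(-4249076)))*((17 + 1151043) + (132999 - 1*590332))) = 1/((-8844073 + (-1525320 + 4249076))*(1151060 + (132999 - 590332))) = 1/((-8844073 + 2723756)*(1151060 - 457333)) = 1/(-6120317*693727) = -1/6120317*1/693727 = -1/4245829151459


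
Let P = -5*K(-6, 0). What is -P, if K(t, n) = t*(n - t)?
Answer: -180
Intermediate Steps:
P = 180 (P = -(-30)*(0 - 1*(-6)) = -(-30)*(0 + 6) = -(-30)*6 = -5*(-36) = 180)
-P = -1*180 = -180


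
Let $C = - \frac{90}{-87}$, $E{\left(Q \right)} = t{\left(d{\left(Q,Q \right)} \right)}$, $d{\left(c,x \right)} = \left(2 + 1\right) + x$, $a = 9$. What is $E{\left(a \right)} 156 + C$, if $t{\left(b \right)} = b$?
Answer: $\frac{54318}{29} \approx 1873.0$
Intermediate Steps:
$d{\left(c,x \right)} = 3 + x$
$E{\left(Q \right)} = 3 + Q$
$C = \frac{30}{29}$ ($C = \left(-90\right) \left(- \frac{1}{87}\right) = \frac{30}{29} \approx 1.0345$)
$E{\left(a \right)} 156 + C = \left(3 + 9\right) 156 + \frac{30}{29} = 12 \cdot 156 + \frac{30}{29} = 1872 + \frac{30}{29} = \frac{54318}{29}$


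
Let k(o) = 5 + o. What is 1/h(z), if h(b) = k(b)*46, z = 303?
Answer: 1/14168 ≈ 7.0582e-5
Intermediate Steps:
h(b) = 230 + 46*b (h(b) = (5 + b)*46 = 230 + 46*b)
1/h(z) = 1/(230 + 46*303) = 1/(230 + 13938) = 1/14168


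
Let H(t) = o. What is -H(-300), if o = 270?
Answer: -270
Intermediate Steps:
H(t) = 270
-H(-300) = -1*270 = -270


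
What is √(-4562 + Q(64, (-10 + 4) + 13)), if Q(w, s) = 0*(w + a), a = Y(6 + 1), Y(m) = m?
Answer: I*√4562 ≈ 67.543*I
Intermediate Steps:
a = 7 (a = 6 + 1 = 7)
Q(w, s) = 0 (Q(w, s) = 0*(w + 7) = 0*(7 + w) = 0)
√(-4562 + Q(64, (-10 + 4) + 13)) = √(-4562 + 0) = √(-4562) = I*√4562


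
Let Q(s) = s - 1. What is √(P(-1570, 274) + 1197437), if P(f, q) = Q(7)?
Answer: √1197443 ≈ 1094.3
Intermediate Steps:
Q(s) = -1 + s
P(f, q) = 6 (P(f, q) = -1 + 7 = 6)
√(P(-1570, 274) + 1197437) = √(6 + 1197437) = √1197443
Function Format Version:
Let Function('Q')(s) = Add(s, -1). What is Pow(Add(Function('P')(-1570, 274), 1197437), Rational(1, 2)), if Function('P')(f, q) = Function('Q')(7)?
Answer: Pow(1197443, Rational(1, 2)) ≈ 1094.3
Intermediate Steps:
Function('Q')(s) = Add(-1, s)
Function('P')(f, q) = 6 (Function('P')(f, q) = Add(-1, 7) = 6)
Pow(Add(Function('P')(-1570, 274), 1197437), Rational(1, 2)) = Pow(Add(6, 1197437), Rational(1, 2)) = Pow(1197443, Rational(1, 2))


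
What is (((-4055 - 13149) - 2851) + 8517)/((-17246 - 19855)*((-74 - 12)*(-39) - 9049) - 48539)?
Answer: -5769/105620828 ≈ -5.4620e-5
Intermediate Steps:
(((-4055 - 13149) - 2851) + 8517)/((-17246 - 19855)*((-74 - 12)*(-39) - 9049) - 48539) = ((-17204 - 2851) + 8517)/(-37101*(-86*(-39) - 9049) - 48539) = (-20055 + 8517)/(-37101*(3354 - 9049) - 48539) = -11538/(-37101*(-5695) - 48539) = -11538/(211290195 - 48539) = -11538/211241656 = -11538*1/211241656 = -5769/105620828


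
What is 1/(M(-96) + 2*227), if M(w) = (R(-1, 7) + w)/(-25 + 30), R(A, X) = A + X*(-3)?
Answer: 5/2152 ≈ 0.0023234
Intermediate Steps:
R(A, X) = A - 3*X
M(w) = -22/5 + w/5 (M(w) = ((-1 - 3*7) + w)/(-25 + 30) = ((-1 - 21) + w)/5 = (-22 + w)*(⅕) = -22/5 + w/5)
1/(M(-96) + 2*227) = 1/((-22/5 + (⅕)*(-96)) + 2*227) = 1/((-22/5 - 96/5) + 454) = 1/(-118/5 + 454) = 1/(2152/5) = 5/2152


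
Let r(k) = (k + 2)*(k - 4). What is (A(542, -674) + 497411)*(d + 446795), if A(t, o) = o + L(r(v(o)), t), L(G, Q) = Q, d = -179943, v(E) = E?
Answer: 132699895708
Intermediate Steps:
r(k) = (-4 + k)*(2 + k) (r(k) = (2 + k)*(-4 + k) = (-4 + k)*(2 + k))
A(t, o) = o + t
(A(542, -674) + 497411)*(d + 446795) = ((-674 + 542) + 497411)*(-179943 + 446795) = (-132 + 497411)*266852 = 497279*266852 = 132699895708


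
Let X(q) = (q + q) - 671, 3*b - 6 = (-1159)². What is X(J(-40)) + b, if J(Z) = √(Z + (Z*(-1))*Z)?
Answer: 1341274/3 + 4*I*√410 ≈ 4.4709e+5 + 80.994*I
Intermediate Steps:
b = 1343287/3 (b = 2 + (⅓)*(-1159)² = 2 + (⅓)*1343281 = 2 + 1343281/3 = 1343287/3 ≈ 4.4776e+5)
J(Z) = √(Z - Z²) (J(Z) = √(Z + (-Z)*Z) = √(Z - Z²))
X(q) = -671 + 2*q (X(q) = 2*q - 671 = -671 + 2*q)
X(J(-40)) + b = (-671 + 2*√(-40*(1 - 1*(-40)))) + 1343287/3 = (-671 + 2*√(-40*(1 + 40))) + 1343287/3 = (-671 + 2*√(-40*41)) + 1343287/3 = (-671 + 2*√(-1640)) + 1343287/3 = (-671 + 2*(2*I*√410)) + 1343287/3 = (-671 + 4*I*√410) + 1343287/3 = 1341274/3 + 4*I*√410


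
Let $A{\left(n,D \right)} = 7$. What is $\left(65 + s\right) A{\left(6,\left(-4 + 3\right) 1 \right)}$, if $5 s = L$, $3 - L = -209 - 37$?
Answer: $\frac{4018}{5} \approx 803.6$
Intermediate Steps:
$L = 249$ ($L = 3 - \left(-209 - 37\right) = 3 - -246 = 3 + 246 = 249$)
$s = \frac{249}{5}$ ($s = \frac{1}{5} \cdot 249 = \frac{249}{5} \approx 49.8$)
$\left(65 + s\right) A{\left(6,\left(-4 + 3\right) 1 \right)} = \left(65 + \frac{249}{5}\right) 7 = \frac{574}{5} \cdot 7 = \frac{4018}{5}$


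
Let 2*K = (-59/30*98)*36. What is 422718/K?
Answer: -352265/2891 ≈ -121.85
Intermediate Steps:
K = -17346/5 (K = ((-59/30*98)*36)/2 = ((-59*1/30*98)*36)/2 = (-59/30*98*36)/2 = (-2891/15*36)/2 = (½)*(-34692/5) = -17346/5 ≈ -3469.2)
422718/K = 422718/(-17346/5) = 422718*(-5/17346) = -352265/2891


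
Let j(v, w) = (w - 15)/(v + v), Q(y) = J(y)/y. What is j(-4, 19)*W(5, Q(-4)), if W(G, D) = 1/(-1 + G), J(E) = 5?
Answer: -1/8 ≈ -0.12500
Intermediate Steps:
Q(y) = 5/y
j(v, w) = (-15 + w)/(2*v) (j(v, w) = (-15 + w)/((2*v)) = (-15 + w)*(1/(2*v)) = (-15 + w)/(2*v))
j(-4, 19)*W(5, Q(-4)) = ((1/2)*(-15 + 19)/(-4))/(-1 + 5) = ((1/2)*(-1/4)*4)/4 = -1/2*1/4 = -1/8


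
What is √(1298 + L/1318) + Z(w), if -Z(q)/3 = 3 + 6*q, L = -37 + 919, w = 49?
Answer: -891 + √563987357/659 ≈ -854.96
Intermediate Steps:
L = 882
Z(q) = -9 - 18*q (Z(q) = -3*(3 + 6*q) = -9 - 18*q)
√(1298 + L/1318) + Z(w) = √(1298 + 882/1318) + (-9 - 18*49) = √(1298 + 882*(1/1318)) + (-9 - 882) = √(1298 + 441/659) - 891 = √(855823/659) - 891 = √563987357/659 - 891 = -891 + √563987357/659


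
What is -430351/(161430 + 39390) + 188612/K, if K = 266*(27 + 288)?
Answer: 12119677/112178052 ≈ 0.10804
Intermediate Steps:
K = 83790 (K = 266*315 = 83790)
-430351/(161430 + 39390) + 188612/K = -430351/(161430 + 39390) + 188612/83790 = -430351/200820 + 188612*(1/83790) = -430351*1/200820 + 94306/41895 = -430351/200820 + 94306/41895 = 12119677/112178052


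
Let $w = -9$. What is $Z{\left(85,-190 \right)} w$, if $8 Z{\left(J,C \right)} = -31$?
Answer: $\frac{279}{8} \approx 34.875$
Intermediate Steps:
$Z{\left(J,C \right)} = - \frac{31}{8}$ ($Z{\left(J,C \right)} = \frac{1}{8} \left(-31\right) = - \frac{31}{8}$)
$Z{\left(85,-190 \right)} w = \left(- \frac{31}{8}\right) \left(-9\right) = \frac{279}{8}$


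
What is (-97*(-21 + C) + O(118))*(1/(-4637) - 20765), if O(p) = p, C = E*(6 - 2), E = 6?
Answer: 16657703938/4637 ≈ 3.5923e+6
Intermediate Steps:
C = 24 (C = 6*(6 - 2) = 6*4 = 24)
(-97*(-21 + C) + O(118))*(1/(-4637) - 20765) = (-97*(-21 + 24) + 118)*(1/(-4637) - 20765) = (-97*3 + 118)*(-1/4637 - 20765) = (-291 + 118)*(-96287306/4637) = -173*(-96287306/4637) = 16657703938/4637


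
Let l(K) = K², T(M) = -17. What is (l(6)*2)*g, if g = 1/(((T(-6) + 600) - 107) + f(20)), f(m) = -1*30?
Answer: 36/223 ≈ 0.16143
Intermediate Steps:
f(m) = -30
g = 1/446 (g = 1/(((-17 + 600) - 107) - 30) = 1/((583 - 107) - 30) = 1/(476 - 30) = 1/446 ≈ 0.0022422)
(l(6)*2)*g = (6²*2)*(1/446) = (36*2)*(1/446) = 72*(1/446) = 36/223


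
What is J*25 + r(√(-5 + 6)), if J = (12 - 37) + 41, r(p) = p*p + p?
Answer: 402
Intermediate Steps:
r(p) = p + p² (r(p) = p² + p = p + p²)
J = 16 (J = -25 + 41 = 16)
J*25 + r(√(-5 + 6)) = 16*25 + √(-5 + 6)*(1 + √(-5 + 6)) = 400 + √1*(1 + √1) = 400 + 1*(1 + 1) = 400 + 1*2 = 400 + 2 = 402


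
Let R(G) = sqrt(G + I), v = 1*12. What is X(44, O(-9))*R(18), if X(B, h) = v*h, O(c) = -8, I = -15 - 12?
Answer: -288*I ≈ -288.0*I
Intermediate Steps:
I = -27
v = 12
R(G) = sqrt(-27 + G) (R(G) = sqrt(G - 27) = sqrt(-27 + G))
X(B, h) = 12*h
X(44, O(-9))*R(18) = (12*(-8))*sqrt(-27 + 18) = -288*I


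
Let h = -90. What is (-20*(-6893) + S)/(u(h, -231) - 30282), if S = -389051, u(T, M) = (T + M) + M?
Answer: 251191/30834 ≈ 8.1466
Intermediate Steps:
u(T, M) = T + 2*M (u(T, M) = (M + T) + M = T + 2*M)
(-20*(-6893) + S)/(u(h, -231) - 30282) = (-20*(-6893) - 389051)/((-90 + 2*(-231)) - 30282) = (137860 - 389051)/((-90 - 462) - 30282) = -251191/(-552 - 30282) = -251191/(-30834) = -251191*(-1/30834) = 251191/30834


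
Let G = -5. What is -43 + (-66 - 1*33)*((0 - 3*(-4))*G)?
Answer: 5897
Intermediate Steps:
-43 + (-66 - 1*33)*((0 - 3*(-4))*G) = -43 + (-66 - 1*33)*((0 - 3*(-4))*(-5)) = -43 + (-66 - 33)*((0 + 12)*(-5)) = -43 - 1188*(-5) = -43 - 99*(-60) = -43 + 5940 = 5897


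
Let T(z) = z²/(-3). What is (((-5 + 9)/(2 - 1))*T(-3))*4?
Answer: -48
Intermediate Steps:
T(z) = -z²/3
(((-5 + 9)/(2 - 1))*T(-3))*4 = (((-5 + 9)/(2 - 1))*(-⅓*(-3)²))*4 = ((4/1)*(-⅓*9))*4 = ((4*1)*(-3))*4 = (4*(-3))*4 = -12*4 = -48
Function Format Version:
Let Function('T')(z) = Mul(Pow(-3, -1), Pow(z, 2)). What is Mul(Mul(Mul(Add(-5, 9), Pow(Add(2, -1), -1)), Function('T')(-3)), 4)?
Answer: -48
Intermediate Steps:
Function('T')(z) = Mul(Rational(-1, 3), Pow(z, 2))
Mul(Mul(Mul(Add(-5, 9), Pow(Add(2, -1), -1)), Function('T')(-3)), 4) = Mul(Mul(Mul(Add(-5, 9), Pow(Add(2, -1), -1)), Mul(Rational(-1, 3), Pow(-3, 2))), 4) = Mul(Mul(Mul(4, Pow(1, -1)), Mul(Rational(-1, 3), 9)), 4) = Mul(Mul(Mul(4, 1), -3), 4) = Mul(Mul(4, -3), 4) = Mul(-12, 4) = -48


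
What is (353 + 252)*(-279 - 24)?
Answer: -183315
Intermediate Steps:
(353 + 252)*(-279 - 24) = 605*(-303) = -183315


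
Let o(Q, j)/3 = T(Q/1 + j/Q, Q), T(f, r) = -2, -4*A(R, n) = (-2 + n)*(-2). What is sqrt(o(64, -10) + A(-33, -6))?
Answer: I*sqrt(10) ≈ 3.1623*I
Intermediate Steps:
A(R, n) = -1 + n/2 (A(R, n) = -(-2 + n)*(-2)/4 = -(4 - 2*n)/4 = -1 + n/2)
o(Q, j) = -6 (o(Q, j) = 3*(-2) = -6)
sqrt(o(64, -10) + A(-33, -6)) = sqrt(-6 + (-1 + (1/2)*(-6))) = sqrt(-6 + (-1 - 3)) = sqrt(-6 - 4) = sqrt(-10) = I*sqrt(10)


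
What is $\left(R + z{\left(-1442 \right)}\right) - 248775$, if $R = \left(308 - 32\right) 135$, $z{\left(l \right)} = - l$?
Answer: $-210073$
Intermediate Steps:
$R = 37260$ ($R = 276 \cdot 135 = 37260$)
$\left(R + z{\left(-1442 \right)}\right) - 248775 = \left(37260 - -1442\right) - 248775 = \left(37260 + 1442\right) - 248775 = 38702 - 248775 = -210073$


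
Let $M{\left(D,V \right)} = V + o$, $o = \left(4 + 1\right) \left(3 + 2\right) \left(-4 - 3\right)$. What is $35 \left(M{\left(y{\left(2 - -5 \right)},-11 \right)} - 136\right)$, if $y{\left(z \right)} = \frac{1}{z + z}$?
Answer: $-11270$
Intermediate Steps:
$o = -175$ ($o = 5 \cdot 5 \left(-7\right) = 25 \left(-7\right) = -175$)
$y{\left(z \right)} = \frac{1}{2 z}$
$M{\left(D,V \right)} = -175 + V$ ($M{\left(D,V \right)} = V - 175 = -175 + V$)
$35 \left(M{\left(y{\left(2 - -5 \right)},-11 \right)} - 136\right) = 35 \left(\left(-175 - 11\right) - 136\right) = 35 \left(-186 - 136\right) = 35 \left(-322\right) = -11270$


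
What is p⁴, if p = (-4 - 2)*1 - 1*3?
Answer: 6561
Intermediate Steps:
p = -9 (p = -6*1 - 3 = -6 - 3 = -9)
p⁴ = (-9)⁴ = 6561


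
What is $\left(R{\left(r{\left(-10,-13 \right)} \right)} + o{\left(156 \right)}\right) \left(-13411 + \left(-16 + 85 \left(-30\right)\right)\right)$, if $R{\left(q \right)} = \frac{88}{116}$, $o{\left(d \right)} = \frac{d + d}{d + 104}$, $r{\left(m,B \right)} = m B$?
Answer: $- \frac{4537468}{145} \approx -31293.0$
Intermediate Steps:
$r{\left(m,B \right)} = B m$
$o{\left(d \right)} = \frac{2 d}{104 + d}$
$R{\left(q \right)} = \frac{22}{29}$ ($R{\left(q \right)} = 88 \cdot \frac{1}{116} = \frac{22}{29}$)
$\left(R{\left(r{\left(-10,-13 \right)} \right)} + o{\left(156 \right)}\right) \left(-13411 + \left(-16 + 85 \left(-30\right)\right)\right) = \left(\frac{22}{29} + 2 \cdot 156 \frac{1}{104 + 156}\right) \left(-13411 + \left(-16 + 85 \left(-30\right)\right)\right) = \left(\frac{22}{29} + 2 \cdot 156 \cdot \frac{1}{260}\right) \left(-13411 - 2566\right) = \left(\frac{22}{29} + \frac{6}{5}\right) \left(-15977\right) = \frac{284}{145} \left(-15977\right) = - \frac{4537468}{145}$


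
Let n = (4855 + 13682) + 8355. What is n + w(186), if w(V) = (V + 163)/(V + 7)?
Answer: 5190505/193 ≈ 26894.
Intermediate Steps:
n = 26892 (n = 18537 + 8355 = 26892)
w(V) = (163 + V)/(7 + V)
n + w(186) = 26892 + (163 + 186)/(7 + 186) = 26892 + 349/193 = 5190505/193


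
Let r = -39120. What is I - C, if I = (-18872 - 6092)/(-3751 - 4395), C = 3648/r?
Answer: 10482378/3319495 ≈ 3.1578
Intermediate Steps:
C = -76/815 (C = 3648/(-39120) = 3648*(-1/39120) = -76/815 ≈ -0.093251)
I = 12482/4073 (I = -24964/(-8146) = -24964*(-1/8146) = 12482/4073 ≈ 3.0646)
I - C = 12482/4073 - 1*(-76/815) = 12482/4073 + 76/815 = 10482378/3319495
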